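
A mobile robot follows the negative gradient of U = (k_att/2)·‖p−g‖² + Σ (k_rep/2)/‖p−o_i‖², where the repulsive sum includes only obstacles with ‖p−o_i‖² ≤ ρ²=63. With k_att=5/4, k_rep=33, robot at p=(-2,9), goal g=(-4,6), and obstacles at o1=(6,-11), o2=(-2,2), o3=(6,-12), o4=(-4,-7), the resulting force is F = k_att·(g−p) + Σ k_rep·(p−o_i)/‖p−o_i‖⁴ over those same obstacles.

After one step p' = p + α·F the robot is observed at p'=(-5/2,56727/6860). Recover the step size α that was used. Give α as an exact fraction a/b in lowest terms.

F_att = 5/4·(g−p) = 5/4·(-2,-3) = (-2.5000,-3.7500)
o1: d²=464 > ρ²=63 → inactive
o2: d²=49 ≤ ρ²=63; F_rep = 33·(0,7)/49² = (0.0000,0.0962)
o3: d²=505 > ρ²=63 → inactive
o4: d²=260 > ρ²=63 → inactive
F = F_att + ΣF_rep = (-2.5000,-3.6538)
Δp = p'−p = (-0.5000,-0.7308); α = Δx/Fx = (-1/2) / (-5/2) = 1/5
check: Δy/Fy = (-5013/6860) / (-5013/1372) = 1/5 ✓

α = 1/5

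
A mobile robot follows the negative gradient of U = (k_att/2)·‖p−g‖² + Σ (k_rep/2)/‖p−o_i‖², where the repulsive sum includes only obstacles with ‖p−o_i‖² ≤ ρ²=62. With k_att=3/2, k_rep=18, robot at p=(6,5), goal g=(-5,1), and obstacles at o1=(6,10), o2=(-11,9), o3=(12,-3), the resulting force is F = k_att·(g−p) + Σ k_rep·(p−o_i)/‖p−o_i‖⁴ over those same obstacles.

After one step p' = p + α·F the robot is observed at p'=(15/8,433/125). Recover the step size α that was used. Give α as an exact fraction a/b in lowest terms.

α = 1/4

F_att = 3/2·(g−p) = 3/2·(-11,-4) = (-16.5000,-6.0000)
o1: d²=25 ≤ ρ²=62; F_rep = 18·(0,-5)/25² = (0.0000,-0.1440)
o2: d²=305 > ρ²=62 → inactive
o3: d²=100 > ρ²=62 → inactive
F = F_att + ΣF_rep = (-16.5000,-6.1440)
Δp = p'−p = (-4.1250,-1.5360); α = Δx/Fx = (-33/8) / (-33/2) = 1/4
check: Δy/Fy = (-192/125) / (-768/125) = 1/4 ✓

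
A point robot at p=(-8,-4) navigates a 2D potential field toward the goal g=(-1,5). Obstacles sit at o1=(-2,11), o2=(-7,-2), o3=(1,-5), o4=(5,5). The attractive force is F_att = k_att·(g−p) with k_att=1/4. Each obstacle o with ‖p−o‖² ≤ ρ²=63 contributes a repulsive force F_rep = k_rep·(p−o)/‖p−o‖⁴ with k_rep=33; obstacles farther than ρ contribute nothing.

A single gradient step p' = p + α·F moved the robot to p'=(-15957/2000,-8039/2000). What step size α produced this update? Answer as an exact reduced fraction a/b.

F_att = 1/4·(g−p) = 1/4·(7,9) = (1.7500,2.2500)
o1: d²=261 > ρ²=63 → inactive
o2: d²=5 ≤ ρ²=63; F_rep = 33·(-1,-2)/5² = (-1.3200,-2.6400)
o3: d²=82 > ρ²=63 → inactive
o4: d²=250 > ρ²=63 → inactive
F = F_att + ΣF_rep = (0.4300,-0.3900)
Δp = p'−p = (0.0215,-0.0195); α = Δx/Fx = (43/2000) / (43/100) = 1/20
check: Δy/Fy = (-39/2000) / (-39/100) = 1/20 ✓

α = 1/20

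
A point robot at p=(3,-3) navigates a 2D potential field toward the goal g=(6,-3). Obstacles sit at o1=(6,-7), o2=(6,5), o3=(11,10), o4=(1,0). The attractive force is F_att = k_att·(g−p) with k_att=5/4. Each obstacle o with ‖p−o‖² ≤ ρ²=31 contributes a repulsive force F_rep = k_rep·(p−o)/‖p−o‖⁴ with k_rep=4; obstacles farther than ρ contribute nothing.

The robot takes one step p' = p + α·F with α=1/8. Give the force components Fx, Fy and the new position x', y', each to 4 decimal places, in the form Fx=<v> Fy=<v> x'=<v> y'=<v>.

F_att = 5/4·(g−p) = 5/4·(3,0) = (3.7500,0.0000)
o1: d²=25 ≤ ρ²=31; F_rep = 4·(-3,4)/25² = (-0.0192,0.0256)
o2: d²=73 > ρ²=31 → inactive
o3: d²=233 > ρ²=31 → inactive
o4: d²=13 ≤ ρ²=31; F_rep = 4·(2,-3)/13² = (0.0473,-0.0710)
F = F_att + ΣF_rep = (3.7781,-0.0454)
p' = p + 1/8·F = (3.4723,-3.0057)

Fx=3.7781 Fy=-0.0454 x'=3.4723 y'=-3.0057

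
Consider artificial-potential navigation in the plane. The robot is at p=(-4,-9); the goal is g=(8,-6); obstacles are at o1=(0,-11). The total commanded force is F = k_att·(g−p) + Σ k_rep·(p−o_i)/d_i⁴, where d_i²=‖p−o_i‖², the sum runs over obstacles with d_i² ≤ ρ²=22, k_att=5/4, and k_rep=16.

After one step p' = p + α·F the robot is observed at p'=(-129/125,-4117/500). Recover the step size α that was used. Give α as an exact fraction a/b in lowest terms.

α = 1/5

F_att = 5/4·(g−p) = 5/4·(12,3) = (15.0000,3.7500)
o1: d²=20 ≤ ρ²=22; F_rep = 16·(-4,2)/20² = (-0.1600,0.0800)
F = F_att + ΣF_rep = (14.8400,3.8300)
Δp = p'−p = (2.9680,0.7660); α = Δx/Fx = (371/125) / (371/25) = 1/5
check: Δy/Fy = (383/500) / (383/100) = 1/5 ✓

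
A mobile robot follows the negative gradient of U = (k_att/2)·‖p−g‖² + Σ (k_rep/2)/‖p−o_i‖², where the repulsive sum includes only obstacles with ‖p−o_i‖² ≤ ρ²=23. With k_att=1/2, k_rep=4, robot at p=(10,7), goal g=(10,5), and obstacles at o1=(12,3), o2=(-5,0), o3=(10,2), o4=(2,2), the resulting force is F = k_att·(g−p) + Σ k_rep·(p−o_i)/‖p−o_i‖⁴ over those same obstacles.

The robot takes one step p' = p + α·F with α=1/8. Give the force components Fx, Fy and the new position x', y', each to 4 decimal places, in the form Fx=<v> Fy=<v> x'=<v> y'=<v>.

Fx=-0.0200 Fy=-0.9600 x'=9.9975 y'=6.8800

F_att = 1/2·(g−p) = 1/2·(0,-2) = (0.0000,-1.0000)
o1: d²=20 ≤ ρ²=23; F_rep = 4·(-2,4)/20² = (-0.0200,0.0400)
o2: d²=274 > ρ²=23 → inactive
o3: d²=25 > ρ²=23 → inactive
o4: d²=89 > ρ²=23 → inactive
F = F_att + ΣF_rep = (-0.0200,-0.9600)
p' = p + 1/8·F = (9.9975,6.8800)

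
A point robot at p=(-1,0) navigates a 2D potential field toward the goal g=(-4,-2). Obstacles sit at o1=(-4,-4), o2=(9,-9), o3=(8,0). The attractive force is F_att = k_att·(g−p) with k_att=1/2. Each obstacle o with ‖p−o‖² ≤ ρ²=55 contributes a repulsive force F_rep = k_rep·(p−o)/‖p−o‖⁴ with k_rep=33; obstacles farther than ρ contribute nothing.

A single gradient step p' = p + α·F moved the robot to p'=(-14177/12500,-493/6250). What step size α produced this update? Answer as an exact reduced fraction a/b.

F_att = 1/2·(g−p) = 1/2·(-3,-2) = (-1.5000,-1.0000)
o1: d²=25 ≤ ρ²=55; F_rep = 33·(3,4)/25² = (0.1584,0.2112)
o2: d²=181 > ρ²=55 → inactive
o3: d²=81 > ρ²=55 → inactive
F = F_att + ΣF_rep = (-1.3416,-0.7888)
Δp = p'−p = (-0.1342,-0.0789); α = Δx/Fx = (-1677/12500) / (-1677/1250) = 1/10
check: Δy/Fy = (-493/6250) / (-493/625) = 1/10 ✓

α = 1/10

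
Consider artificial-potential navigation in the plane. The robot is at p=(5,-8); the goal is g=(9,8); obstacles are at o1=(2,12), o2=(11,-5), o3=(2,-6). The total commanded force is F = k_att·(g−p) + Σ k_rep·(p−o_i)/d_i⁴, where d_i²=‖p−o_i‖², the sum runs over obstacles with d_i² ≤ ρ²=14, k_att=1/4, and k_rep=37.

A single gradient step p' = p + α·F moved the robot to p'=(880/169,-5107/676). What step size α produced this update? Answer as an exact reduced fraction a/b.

F_att = 1/4·(g−p) = 1/4·(4,16) = (1.0000,4.0000)
o1: d²=409 > ρ²=14 → inactive
o2: d²=45 > ρ²=14 → inactive
o3: d²=13 ≤ ρ²=14; F_rep = 37·(3,-2)/13² = (0.6568,-0.4379)
F = F_att + ΣF_rep = (1.6568,3.5621)
Δp = p'−p = (0.2071,0.4453); α = Δx/Fx = (35/169) / (280/169) = 1/8
check: Δy/Fy = (301/676) / (602/169) = 1/8 ✓

α = 1/8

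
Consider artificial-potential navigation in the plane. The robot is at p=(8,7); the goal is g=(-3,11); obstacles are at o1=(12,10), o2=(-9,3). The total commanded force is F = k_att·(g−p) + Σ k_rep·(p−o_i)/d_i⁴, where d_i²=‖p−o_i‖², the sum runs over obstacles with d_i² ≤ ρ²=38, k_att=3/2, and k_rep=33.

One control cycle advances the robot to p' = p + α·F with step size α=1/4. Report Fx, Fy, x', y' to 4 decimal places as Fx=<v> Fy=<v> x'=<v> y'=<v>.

Fx=-16.7112 Fy=5.8416 x'=3.8222 y'=8.4604

F_att = 3/2·(g−p) = 3/2·(-11,4) = (-16.5000,6.0000)
o1: d²=25 ≤ ρ²=38; F_rep = 33·(-4,-3)/25² = (-0.2112,-0.1584)
o2: d²=305 > ρ²=38 → inactive
F = F_att + ΣF_rep = (-16.7112,5.8416)
p' = p + 1/4·F = (3.8222,8.4604)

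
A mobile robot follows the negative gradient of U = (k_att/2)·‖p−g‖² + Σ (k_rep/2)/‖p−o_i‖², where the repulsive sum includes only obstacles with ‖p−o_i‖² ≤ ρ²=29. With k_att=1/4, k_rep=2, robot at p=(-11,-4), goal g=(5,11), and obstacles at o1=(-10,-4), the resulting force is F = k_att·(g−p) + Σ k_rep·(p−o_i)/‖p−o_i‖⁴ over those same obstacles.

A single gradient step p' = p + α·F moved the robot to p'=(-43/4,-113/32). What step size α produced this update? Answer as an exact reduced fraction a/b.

F_att = 1/4·(g−p) = 1/4·(16,15) = (4.0000,3.7500)
o1: d²=1 ≤ ρ²=29; F_rep = 2·(-1,0)/1² = (-2.0000,0.0000)
F = F_att + ΣF_rep = (2.0000,3.7500)
Δp = p'−p = (0.2500,0.4688); α = Δx/Fx = (1/4) / (2) = 1/8
check: Δy/Fy = (15/32) / (15/4) = 1/8 ✓

α = 1/8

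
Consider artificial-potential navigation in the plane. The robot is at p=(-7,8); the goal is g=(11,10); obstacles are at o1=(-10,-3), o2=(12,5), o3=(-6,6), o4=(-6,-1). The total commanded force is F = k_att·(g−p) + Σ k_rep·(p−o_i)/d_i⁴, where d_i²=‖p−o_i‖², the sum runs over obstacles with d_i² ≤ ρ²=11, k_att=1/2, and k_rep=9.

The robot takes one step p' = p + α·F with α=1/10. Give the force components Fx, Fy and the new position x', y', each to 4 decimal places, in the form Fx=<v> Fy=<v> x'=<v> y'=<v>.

F_att = 1/2·(g−p) = 1/2·(18,2) = (9.0000,1.0000)
o1: d²=130 > ρ²=11 → inactive
o2: d²=370 > ρ²=11 → inactive
o3: d²=5 ≤ ρ²=11; F_rep = 9·(-1,2)/5² = (-0.3600,0.7200)
o4: d²=82 > ρ²=11 → inactive
F = F_att + ΣF_rep = (8.6400,1.7200)
p' = p + 1/10·F = (-6.1360,8.1720)

Fx=8.6400 Fy=1.7200 x'=-6.1360 y'=8.1720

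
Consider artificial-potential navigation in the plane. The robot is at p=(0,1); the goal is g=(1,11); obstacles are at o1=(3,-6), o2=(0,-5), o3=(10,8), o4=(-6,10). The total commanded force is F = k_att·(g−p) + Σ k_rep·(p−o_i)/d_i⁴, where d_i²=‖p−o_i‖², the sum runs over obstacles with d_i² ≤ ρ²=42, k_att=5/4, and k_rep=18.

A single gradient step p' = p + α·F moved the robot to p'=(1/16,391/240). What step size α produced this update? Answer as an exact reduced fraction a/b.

α = 1/20

F_att = 5/4·(g−p) = 5/4·(1,10) = (1.2500,12.5000)
o1: d²=58 > ρ²=42 → inactive
o2: d²=36 ≤ ρ²=42; F_rep = 18·(0,6)/36² = (0.0000,0.0833)
o3: d²=149 > ρ²=42 → inactive
o4: d²=117 > ρ²=42 → inactive
F = F_att + ΣF_rep = (1.2500,12.5833)
Δp = p'−p = (0.0625,0.6292); α = Δx/Fx = (1/16) / (5/4) = 1/20
check: Δy/Fy = (151/240) / (151/12) = 1/20 ✓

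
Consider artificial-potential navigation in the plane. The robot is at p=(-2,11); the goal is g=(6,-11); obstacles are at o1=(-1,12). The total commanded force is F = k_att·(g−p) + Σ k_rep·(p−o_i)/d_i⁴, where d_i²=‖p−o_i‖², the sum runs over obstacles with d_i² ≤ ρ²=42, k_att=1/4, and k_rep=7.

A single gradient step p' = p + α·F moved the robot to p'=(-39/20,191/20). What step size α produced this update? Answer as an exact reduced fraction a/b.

F_att = 1/4·(g−p) = 1/4·(8,-22) = (2.0000,-5.5000)
o1: d²=2 ≤ ρ²=42; F_rep = 7·(-1,-1)/2² = (-1.7500,-1.7500)
F = F_att + ΣF_rep = (0.2500,-7.2500)
Δp = p'−p = (0.0500,-1.4500); α = Δx/Fx = (1/20) / (1/4) = 1/5
check: Δy/Fy = (-29/20) / (-29/4) = 1/5 ✓

α = 1/5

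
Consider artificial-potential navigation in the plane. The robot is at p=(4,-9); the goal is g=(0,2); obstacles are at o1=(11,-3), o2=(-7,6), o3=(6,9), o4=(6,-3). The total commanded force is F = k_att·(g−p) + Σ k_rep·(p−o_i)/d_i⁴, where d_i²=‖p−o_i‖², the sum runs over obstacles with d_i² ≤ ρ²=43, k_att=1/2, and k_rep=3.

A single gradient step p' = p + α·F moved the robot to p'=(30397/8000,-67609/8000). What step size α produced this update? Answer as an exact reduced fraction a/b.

α = 1/10

F_att = 1/2·(g−p) = 1/2·(-4,11) = (-2.0000,5.5000)
o1: d²=85 > ρ²=43 → inactive
o2: d²=346 > ρ²=43 → inactive
o3: d²=328 > ρ²=43 → inactive
o4: d²=40 ≤ ρ²=43; F_rep = 3·(-2,-6)/40² = (-0.0037,-0.0112)
F = F_att + ΣF_rep = (-2.0038,5.4887)
Δp = p'−p = (-0.2004,0.5489); α = Δx/Fx = (-1603/8000) / (-1603/800) = 1/10
check: Δy/Fy = (4391/8000) / (4391/800) = 1/10 ✓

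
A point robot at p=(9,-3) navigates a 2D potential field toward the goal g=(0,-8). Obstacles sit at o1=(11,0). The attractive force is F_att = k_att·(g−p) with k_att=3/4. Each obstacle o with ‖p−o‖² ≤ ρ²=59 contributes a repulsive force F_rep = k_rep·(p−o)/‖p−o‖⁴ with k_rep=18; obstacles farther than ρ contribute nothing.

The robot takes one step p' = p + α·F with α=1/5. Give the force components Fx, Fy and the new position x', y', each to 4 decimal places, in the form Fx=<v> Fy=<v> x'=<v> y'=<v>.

Fx=-6.9630 Fy=-4.0695 x'=7.6074 y'=-3.8139

F_att = 3/4·(g−p) = 3/4·(-9,-5) = (-6.7500,-3.7500)
o1: d²=13 ≤ ρ²=59; F_rep = 18·(-2,-3)/13² = (-0.2130,-0.3195)
F = F_att + ΣF_rep = (-6.9630,-4.0695)
p' = p + 1/5·F = (7.6074,-3.8139)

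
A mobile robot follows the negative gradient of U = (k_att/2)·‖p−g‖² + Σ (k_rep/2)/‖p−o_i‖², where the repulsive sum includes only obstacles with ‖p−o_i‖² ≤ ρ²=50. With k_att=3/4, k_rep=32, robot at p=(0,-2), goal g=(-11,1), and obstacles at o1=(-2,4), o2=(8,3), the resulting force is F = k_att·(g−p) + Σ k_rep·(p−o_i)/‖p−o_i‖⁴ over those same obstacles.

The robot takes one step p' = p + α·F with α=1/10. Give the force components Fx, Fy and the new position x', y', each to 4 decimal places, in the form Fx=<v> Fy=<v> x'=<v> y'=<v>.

Fx=-8.2100 Fy=2.1300 x'=-0.8210 y'=-1.7870

F_att = 3/4·(g−p) = 3/4·(-11,3) = (-8.2500,2.2500)
o1: d²=40 ≤ ρ²=50; F_rep = 32·(2,-6)/40² = (0.0400,-0.1200)
o2: d²=89 > ρ²=50 → inactive
F = F_att + ΣF_rep = (-8.2100,2.1300)
p' = p + 1/10·F = (-0.8210,-1.7870)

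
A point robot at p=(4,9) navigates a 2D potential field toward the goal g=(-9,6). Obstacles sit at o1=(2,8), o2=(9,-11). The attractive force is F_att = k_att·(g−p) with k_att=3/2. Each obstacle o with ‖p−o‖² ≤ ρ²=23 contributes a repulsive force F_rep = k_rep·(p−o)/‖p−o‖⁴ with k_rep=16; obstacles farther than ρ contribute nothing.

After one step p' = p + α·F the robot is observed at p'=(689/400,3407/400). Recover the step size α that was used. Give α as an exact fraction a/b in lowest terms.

α = 1/8

F_att = 3/2·(g−p) = 3/2·(-13,-3) = (-19.5000,-4.5000)
o1: d²=5 ≤ ρ²=23; F_rep = 16·(2,1)/5² = (1.2800,0.6400)
o2: d²=425 > ρ²=23 → inactive
F = F_att + ΣF_rep = (-18.2200,-3.8600)
Δp = p'−p = (-2.2775,-0.4825); α = Δx/Fx = (-911/400) / (-911/50) = 1/8
check: Δy/Fy = (-193/400) / (-193/50) = 1/8 ✓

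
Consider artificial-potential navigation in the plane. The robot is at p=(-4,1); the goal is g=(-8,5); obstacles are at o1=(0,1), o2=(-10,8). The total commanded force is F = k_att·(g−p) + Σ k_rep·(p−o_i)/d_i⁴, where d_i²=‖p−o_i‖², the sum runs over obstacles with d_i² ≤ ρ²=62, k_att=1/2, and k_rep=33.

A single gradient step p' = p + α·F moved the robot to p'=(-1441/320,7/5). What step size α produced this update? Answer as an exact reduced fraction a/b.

F_att = 1/2·(g−p) = 1/2·(-4,4) = (-2.0000,2.0000)
o1: d²=16 ≤ ρ²=62; F_rep = 33·(-4,0)/16² = (-0.5156,0.0000)
o2: d²=85 > ρ²=62 → inactive
F = F_att + ΣF_rep = (-2.5156,2.0000)
Δp = p'−p = (-0.5031,0.4000); α = Δx/Fx = (-161/320) / (-161/64) = 1/5
check: Δy/Fy = (2/5) / (2) = 1/5 ✓

α = 1/5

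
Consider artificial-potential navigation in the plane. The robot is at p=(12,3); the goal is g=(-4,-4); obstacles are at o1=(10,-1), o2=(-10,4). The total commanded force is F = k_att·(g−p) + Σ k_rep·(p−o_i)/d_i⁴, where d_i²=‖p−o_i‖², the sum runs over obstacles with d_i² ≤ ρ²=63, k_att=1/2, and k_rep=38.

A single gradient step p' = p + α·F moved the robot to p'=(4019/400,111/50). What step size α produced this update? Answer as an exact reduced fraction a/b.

α = 1/4

F_att = 1/2·(g−p) = 1/2·(-16,-7) = (-8.0000,-3.5000)
o1: d²=20 ≤ ρ²=63; F_rep = 38·(2,4)/20² = (0.1900,0.3800)
o2: d²=485 > ρ²=63 → inactive
F = F_att + ΣF_rep = (-7.8100,-3.1200)
Δp = p'−p = (-1.9525,-0.7800); α = Δx/Fx = (-781/400) / (-781/100) = 1/4
check: Δy/Fy = (-39/50) / (-78/25) = 1/4 ✓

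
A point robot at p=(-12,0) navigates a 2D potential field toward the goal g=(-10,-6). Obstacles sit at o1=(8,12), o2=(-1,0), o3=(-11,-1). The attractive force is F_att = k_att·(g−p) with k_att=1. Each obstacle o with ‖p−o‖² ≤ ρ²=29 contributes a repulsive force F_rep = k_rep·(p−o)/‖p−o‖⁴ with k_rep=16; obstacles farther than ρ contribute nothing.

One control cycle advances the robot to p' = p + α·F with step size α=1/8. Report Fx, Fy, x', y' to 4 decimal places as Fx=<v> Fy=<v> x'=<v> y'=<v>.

F_att = 1·(g−p) = 1·(2,-6) = (2.0000,-6.0000)
o1: d²=544 > ρ²=29 → inactive
o2: d²=121 > ρ²=29 → inactive
o3: d²=2 ≤ ρ²=29; F_rep = 16·(-1,1)/2² = (-4.0000,4.0000)
F = F_att + ΣF_rep = (-2.0000,-2.0000)
p' = p + 1/8·F = (-12.2500,-0.2500)

Fx=-2.0000 Fy=-2.0000 x'=-12.2500 y'=-0.2500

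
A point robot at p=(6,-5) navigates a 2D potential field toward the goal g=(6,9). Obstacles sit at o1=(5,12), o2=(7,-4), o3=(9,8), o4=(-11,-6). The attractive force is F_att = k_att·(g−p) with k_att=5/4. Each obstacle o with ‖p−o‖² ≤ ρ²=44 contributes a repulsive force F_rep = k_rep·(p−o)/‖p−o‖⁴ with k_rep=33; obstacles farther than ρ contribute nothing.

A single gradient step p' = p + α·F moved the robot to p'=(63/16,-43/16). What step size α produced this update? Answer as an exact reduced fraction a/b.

α = 1/4

F_att = 5/4·(g−p) = 5/4·(0,14) = (0.0000,17.5000)
o1: d²=290 > ρ²=44 → inactive
o2: d²=2 ≤ ρ²=44; F_rep = 33·(-1,-1)/2² = (-8.2500,-8.2500)
o3: d²=178 > ρ²=44 → inactive
o4: d²=290 > ρ²=44 → inactive
F = F_att + ΣF_rep = (-8.2500,9.2500)
Δp = p'−p = (-2.0625,2.3125); α = Δx/Fx = (-33/16) / (-33/4) = 1/4
check: Δy/Fy = (37/16) / (37/4) = 1/4 ✓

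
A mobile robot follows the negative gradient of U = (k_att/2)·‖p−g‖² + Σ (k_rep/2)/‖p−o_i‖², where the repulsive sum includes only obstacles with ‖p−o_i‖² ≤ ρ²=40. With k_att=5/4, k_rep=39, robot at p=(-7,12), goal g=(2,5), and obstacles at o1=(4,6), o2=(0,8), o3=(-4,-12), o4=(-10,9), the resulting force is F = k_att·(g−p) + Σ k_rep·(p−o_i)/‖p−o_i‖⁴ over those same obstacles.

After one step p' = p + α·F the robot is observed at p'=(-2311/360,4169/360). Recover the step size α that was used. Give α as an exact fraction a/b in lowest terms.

F_att = 5/4·(g−p) = 5/4·(9,-7) = (11.2500,-8.7500)
o1: d²=157 > ρ²=40 → inactive
o2: d²=65 > ρ²=40 → inactive
o3: d²=585 > ρ²=40 → inactive
o4: d²=18 ≤ ρ²=40; F_rep = 39·(3,3)/18² = (0.3611,0.3611)
F = F_att + ΣF_rep = (11.6111,-8.3889)
Δp = p'−p = (0.5806,-0.4194); α = Δx/Fx = (209/360) / (209/18) = 1/20
check: Δy/Fy = (-151/360) / (-151/18) = 1/20 ✓

α = 1/20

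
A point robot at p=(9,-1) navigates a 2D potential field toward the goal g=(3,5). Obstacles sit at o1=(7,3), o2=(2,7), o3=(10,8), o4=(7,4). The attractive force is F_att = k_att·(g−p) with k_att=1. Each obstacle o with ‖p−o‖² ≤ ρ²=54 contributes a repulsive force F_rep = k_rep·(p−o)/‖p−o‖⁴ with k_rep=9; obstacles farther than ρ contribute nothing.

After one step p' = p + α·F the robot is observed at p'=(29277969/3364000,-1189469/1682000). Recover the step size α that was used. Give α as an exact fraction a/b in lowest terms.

α = 1/20

F_att = 1·(g−p) = 1·(-6,6) = (-6.0000,6.0000)
o1: d²=20 ≤ ρ²=54; F_rep = 9·(2,-4)/20² = (0.0450,-0.0900)
o2: d²=113 > ρ²=54 → inactive
o3: d²=82 > ρ²=54 → inactive
o4: d²=29 ≤ ρ²=54; F_rep = 9·(2,-5)/29² = (0.0214,-0.0535)
F = F_att + ΣF_rep = (-5.9336,5.8565)
Δp = p'−p = (-0.2967,0.2928); α = Δx/Fx = (-998031/3364000) / (-998031/168200) = 1/20
check: Δy/Fy = (492531/1682000) / (492531/84100) = 1/20 ✓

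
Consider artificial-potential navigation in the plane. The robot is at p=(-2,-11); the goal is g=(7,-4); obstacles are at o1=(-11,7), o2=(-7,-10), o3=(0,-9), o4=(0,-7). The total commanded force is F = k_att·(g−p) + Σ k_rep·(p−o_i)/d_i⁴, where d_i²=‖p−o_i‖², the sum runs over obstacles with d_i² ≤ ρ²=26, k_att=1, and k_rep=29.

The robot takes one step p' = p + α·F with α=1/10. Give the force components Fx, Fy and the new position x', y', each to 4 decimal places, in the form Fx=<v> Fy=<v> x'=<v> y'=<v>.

Fx=8.1632 Fy=5.7609 x'=-1.1837 y'=-10.4239

F_att = 1·(g−p) = 1·(9,7) = (9.0000,7.0000)
o1: d²=405 > ρ²=26 → inactive
o2: d²=26 ≤ ρ²=26; F_rep = 29·(5,-1)/26² = (0.2145,-0.0429)
o3: d²=8 ≤ ρ²=26; F_rep = 29·(-2,-2)/8² = (-0.9062,-0.9062)
o4: d²=20 ≤ ρ²=26; F_rep = 29·(-2,-4)/20² = (-0.1450,-0.2900)
F = F_att + ΣF_rep = (8.1632,5.7609)
p' = p + 1/10·F = (-1.1837,-10.4239)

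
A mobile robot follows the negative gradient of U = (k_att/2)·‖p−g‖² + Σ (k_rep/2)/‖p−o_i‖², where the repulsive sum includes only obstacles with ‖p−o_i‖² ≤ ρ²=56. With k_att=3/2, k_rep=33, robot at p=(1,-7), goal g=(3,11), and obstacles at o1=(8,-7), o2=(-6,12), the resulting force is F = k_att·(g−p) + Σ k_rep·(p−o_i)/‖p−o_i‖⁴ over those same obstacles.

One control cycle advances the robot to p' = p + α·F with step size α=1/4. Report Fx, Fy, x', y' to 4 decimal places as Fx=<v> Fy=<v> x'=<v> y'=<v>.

Fx=2.9038 Fy=27.0000 x'=1.7259 y'=-0.2500

F_att = 3/2·(g−p) = 3/2·(2,18) = (3.0000,27.0000)
o1: d²=49 ≤ ρ²=56; F_rep = 33·(-7,0)/49² = (-0.0962,0.0000)
o2: d²=410 > ρ²=56 → inactive
F = F_att + ΣF_rep = (2.9038,27.0000)
p' = p + 1/4·F = (1.7259,-0.2500)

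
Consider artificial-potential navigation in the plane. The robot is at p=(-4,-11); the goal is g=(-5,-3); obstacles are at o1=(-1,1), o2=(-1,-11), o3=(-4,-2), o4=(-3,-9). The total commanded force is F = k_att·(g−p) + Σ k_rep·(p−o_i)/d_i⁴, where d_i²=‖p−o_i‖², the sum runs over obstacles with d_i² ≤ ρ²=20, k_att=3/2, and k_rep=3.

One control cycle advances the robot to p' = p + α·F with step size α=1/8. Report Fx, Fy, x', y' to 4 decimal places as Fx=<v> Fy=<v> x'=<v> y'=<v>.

Fx=-1.7311 Fy=11.7600 x'=-4.2164 y'=-9.5300

F_att = 3/2·(g−p) = 3/2·(-1,8) = (-1.5000,12.0000)
o1: d²=153 > ρ²=20 → inactive
o2: d²=9 ≤ ρ²=20; F_rep = 3·(-3,0)/9² = (-0.1111,0.0000)
o3: d²=81 > ρ²=20 → inactive
o4: d²=5 ≤ ρ²=20; F_rep = 3·(-1,-2)/5² = (-0.1200,-0.2400)
F = F_att + ΣF_rep = (-1.7311,11.7600)
p' = p + 1/8·F = (-4.2164,-9.5300)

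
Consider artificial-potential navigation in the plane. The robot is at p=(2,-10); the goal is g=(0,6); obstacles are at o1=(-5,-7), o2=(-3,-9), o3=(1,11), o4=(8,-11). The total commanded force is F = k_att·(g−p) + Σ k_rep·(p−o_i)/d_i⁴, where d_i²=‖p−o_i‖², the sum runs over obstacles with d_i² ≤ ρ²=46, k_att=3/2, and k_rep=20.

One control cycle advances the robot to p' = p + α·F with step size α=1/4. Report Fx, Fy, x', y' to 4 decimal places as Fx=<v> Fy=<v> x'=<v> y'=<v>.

F_att = 3/2·(g−p) = 3/2·(-2,16) = (-3.0000,24.0000)
o1: d²=58 > ρ²=46 → inactive
o2: d²=26 ≤ ρ²=46; F_rep = 20·(5,-1)/26² = (0.1479,-0.0296)
o3: d²=442 > ρ²=46 → inactive
o4: d²=37 ≤ ρ²=46; F_rep = 20·(-6,1)/37² = (-0.0877,0.0146)
F = F_att + ΣF_rep = (-2.9397,23.9850)
p' = p + 1/4·F = (1.2651,-4.0037)

Fx=-2.9397 Fy=23.9850 x'=1.2651 y'=-4.0037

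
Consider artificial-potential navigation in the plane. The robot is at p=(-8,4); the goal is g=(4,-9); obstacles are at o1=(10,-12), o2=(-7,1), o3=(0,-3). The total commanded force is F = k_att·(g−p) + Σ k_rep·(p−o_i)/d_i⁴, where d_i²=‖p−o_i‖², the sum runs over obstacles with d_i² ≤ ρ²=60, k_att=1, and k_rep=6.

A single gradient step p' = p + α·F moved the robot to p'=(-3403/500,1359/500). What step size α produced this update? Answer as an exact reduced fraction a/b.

F_att = 1·(g−p) = 1·(12,-13) = (12.0000,-13.0000)
o1: d²=580 > ρ²=60 → inactive
o2: d²=10 ≤ ρ²=60; F_rep = 6·(-1,3)/10² = (-0.0600,0.1800)
o3: d²=113 > ρ²=60 → inactive
F = F_att + ΣF_rep = (11.9400,-12.8200)
Δp = p'−p = (1.1940,-1.2820); α = Δx/Fx = (597/500) / (597/50) = 1/10
check: Δy/Fy = (-641/500) / (-641/50) = 1/10 ✓

α = 1/10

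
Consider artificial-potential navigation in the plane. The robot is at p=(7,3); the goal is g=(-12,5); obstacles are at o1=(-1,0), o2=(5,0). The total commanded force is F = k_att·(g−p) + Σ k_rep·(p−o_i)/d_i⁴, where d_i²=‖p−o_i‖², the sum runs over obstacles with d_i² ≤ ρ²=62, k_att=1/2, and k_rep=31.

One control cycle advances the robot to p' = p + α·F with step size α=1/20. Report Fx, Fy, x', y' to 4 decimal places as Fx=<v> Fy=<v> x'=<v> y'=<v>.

Fx=-9.1331 Fy=1.5503 x'=6.5433 y'=3.0775

F_att = 1/2·(g−p) = 1/2·(-19,2) = (-9.5000,1.0000)
o1: d²=73 > ρ²=62 → inactive
o2: d²=13 ≤ ρ²=62; F_rep = 31·(2,3)/13² = (0.3669,0.5503)
F = F_att + ΣF_rep = (-9.1331,1.5503)
p' = p + 1/20·F = (6.5433,3.0775)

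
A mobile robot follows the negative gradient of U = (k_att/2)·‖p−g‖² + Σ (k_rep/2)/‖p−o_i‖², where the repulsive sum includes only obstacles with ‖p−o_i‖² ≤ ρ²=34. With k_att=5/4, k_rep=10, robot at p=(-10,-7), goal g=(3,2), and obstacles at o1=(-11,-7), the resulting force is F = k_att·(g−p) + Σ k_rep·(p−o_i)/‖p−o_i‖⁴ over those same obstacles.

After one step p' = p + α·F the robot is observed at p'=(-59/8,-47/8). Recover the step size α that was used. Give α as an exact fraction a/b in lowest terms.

F_att = 5/4·(g−p) = 5/4·(13,9) = (16.2500,11.2500)
o1: d²=1 ≤ ρ²=34; F_rep = 10·(1,0)/1² = (10.0000,0.0000)
F = F_att + ΣF_rep = (26.2500,11.2500)
Δp = p'−p = (2.6250,1.1250); α = Δx/Fx = (21/8) / (105/4) = 1/10
check: Δy/Fy = (9/8) / (45/4) = 1/10 ✓

α = 1/10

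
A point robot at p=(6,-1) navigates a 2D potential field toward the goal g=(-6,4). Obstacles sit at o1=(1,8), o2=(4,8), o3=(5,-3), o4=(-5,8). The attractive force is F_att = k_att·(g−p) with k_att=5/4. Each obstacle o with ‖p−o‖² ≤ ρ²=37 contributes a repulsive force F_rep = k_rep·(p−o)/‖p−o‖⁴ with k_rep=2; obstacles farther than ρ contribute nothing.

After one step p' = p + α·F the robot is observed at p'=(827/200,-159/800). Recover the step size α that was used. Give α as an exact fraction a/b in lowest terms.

α = 1/8

F_att = 5/4·(g−p) = 5/4·(-12,5) = (-15.0000,6.2500)
o1: d²=106 > ρ²=37 → inactive
o2: d²=85 > ρ²=37 → inactive
o3: d²=5 ≤ ρ²=37; F_rep = 2·(1,2)/5² = (0.0800,0.1600)
o4: d²=202 > ρ²=37 → inactive
F = F_att + ΣF_rep = (-14.9200,6.4100)
Δp = p'−p = (-1.8650,0.8013); α = Δx/Fx = (-373/200) / (-373/25) = 1/8
check: Δy/Fy = (641/800) / (641/100) = 1/8 ✓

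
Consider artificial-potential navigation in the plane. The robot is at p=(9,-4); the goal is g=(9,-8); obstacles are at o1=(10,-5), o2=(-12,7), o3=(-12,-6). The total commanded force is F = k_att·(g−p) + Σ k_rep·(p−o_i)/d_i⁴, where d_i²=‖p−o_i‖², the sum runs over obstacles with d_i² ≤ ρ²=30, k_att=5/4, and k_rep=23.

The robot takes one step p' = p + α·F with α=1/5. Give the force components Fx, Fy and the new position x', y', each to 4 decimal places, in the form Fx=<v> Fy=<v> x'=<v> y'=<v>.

Fx=-5.7500 Fy=0.7500 x'=7.8500 y'=-3.8500

F_att = 5/4·(g−p) = 5/4·(0,-4) = (0.0000,-5.0000)
o1: d²=2 ≤ ρ²=30; F_rep = 23·(-1,1)/2² = (-5.7500,5.7500)
o2: d²=562 > ρ²=30 → inactive
o3: d²=445 > ρ²=30 → inactive
F = F_att + ΣF_rep = (-5.7500,0.7500)
p' = p + 1/5·F = (7.8500,-3.8500)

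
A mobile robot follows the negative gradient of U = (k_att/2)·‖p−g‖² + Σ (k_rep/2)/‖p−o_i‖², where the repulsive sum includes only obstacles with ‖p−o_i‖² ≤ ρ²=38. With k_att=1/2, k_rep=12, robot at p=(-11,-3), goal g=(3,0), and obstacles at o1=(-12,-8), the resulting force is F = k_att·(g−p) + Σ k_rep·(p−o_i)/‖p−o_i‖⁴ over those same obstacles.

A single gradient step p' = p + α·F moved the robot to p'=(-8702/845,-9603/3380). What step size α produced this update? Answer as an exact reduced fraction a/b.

F_att = 1/2·(g−p) = 1/2·(14,3) = (7.0000,1.5000)
o1: d²=26 ≤ ρ²=38; F_rep = 12·(1,5)/26² = (0.0178,0.0888)
F = F_att + ΣF_rep = (7.0178,1.5888)
Δp = p'−p = (0.7018,0.1589); α = Δx/Fx = (593/845) / (1186/169) = 1/10
check: Δy/Fy = (537/3380) / (537/338) = 1/10 ✓

α = 1/10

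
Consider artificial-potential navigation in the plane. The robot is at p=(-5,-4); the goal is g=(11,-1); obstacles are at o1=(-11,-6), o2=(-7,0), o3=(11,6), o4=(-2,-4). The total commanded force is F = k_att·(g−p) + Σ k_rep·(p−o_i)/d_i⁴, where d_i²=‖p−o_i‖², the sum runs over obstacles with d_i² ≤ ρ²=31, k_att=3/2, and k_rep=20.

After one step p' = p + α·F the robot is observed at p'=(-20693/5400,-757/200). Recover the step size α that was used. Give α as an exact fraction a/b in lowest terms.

α = 1/20

F_att = 3/2·(g−p) = 3/2·(16,3) = (24.0000,4.5000)
o1: d²=40 > ρ²=31 → inactive
o2: d²=20 ≤ ρ²=31; F_rep = 20·(2,-4)/20² = (0.1000,-0.2000)
o3: d²=356 > ρ²=31 → inactive
o4: d²=9 ≤ ρ²=31; F_rep = 20·(-3,0)/9² = (-0.7407,0.0000)
F = F_att + ΣF_rep = (23.3593,4.3000)
Δp = p'−p = (1.1680,0.2150); α = Δx/Fx = (6307/5400) / (6307/270) = 1/20
check: Δy/Fy = (43/200) / (43/10) = 1/20 ✓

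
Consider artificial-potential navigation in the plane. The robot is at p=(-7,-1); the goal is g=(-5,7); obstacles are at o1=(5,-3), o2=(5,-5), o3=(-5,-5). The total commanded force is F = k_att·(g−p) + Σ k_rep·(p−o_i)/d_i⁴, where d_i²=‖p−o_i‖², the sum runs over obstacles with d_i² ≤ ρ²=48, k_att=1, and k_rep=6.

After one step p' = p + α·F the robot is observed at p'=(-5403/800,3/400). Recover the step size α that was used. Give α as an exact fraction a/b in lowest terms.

F_att = 1·(g−p) = 1·(2,8) = (2.0000,8.0000)
o1: d²=148 > ρ²=48 → inactive
o2: d²=160 > ρ²=48 → inactive
o3: d²=20 ≤ ρ²=48; F_rep = 6·(-2,4)/20² = (-0.0300,0.0600)
F = F_att + ΣF_rep = (1.9700,8.0600)
Δp = p'−p = (0.2462,1.0075); α = Δx/Fx = (197/800) / (197/100) = 1/8
check: Δy/Fy = (403/400) / (403/50) = 1/8 ✓

α = 1/8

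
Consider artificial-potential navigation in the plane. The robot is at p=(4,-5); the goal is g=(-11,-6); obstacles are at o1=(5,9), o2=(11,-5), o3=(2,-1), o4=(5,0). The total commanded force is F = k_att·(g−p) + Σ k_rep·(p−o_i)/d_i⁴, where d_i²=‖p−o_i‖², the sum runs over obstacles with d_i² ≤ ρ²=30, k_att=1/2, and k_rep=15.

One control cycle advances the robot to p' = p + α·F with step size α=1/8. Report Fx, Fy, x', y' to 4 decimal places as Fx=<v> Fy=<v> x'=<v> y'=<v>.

Fx=-7.4472 Fy=-0.7609 x'=3.0691 y'=-5.0951

F_att = 1/2·(g−p) = 1/2·(-15,-1) = (-7.5000,-0.5000)
o1: d²=197 > ρ²=30 → inactive
o2: d²=49 > ρ²=30 → inactive
o3: d²=20 ≤ ρ²=30; F_rep = 15·(2,-4)/20² = (0.0750,-0.1500)
o4: d²=26 ≤ ρ²=30; F_rep = 15·(-1,-5)/26² = (-0.0222,-0.1109)
F = F_att + ΣF_rep = (-7.4472,-0.7609)
p' = p + 1/8·F = (3.0691,-5.0951)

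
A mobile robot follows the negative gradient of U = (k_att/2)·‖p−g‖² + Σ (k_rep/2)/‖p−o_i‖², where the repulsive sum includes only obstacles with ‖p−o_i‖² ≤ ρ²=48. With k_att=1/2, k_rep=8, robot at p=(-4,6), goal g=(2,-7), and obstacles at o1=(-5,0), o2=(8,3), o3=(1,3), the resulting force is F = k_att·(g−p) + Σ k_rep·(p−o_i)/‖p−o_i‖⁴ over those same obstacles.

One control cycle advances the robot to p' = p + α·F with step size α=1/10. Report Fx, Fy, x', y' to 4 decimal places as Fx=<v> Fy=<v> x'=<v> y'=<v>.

Fx=2.9712 Fy=-6.4442 x'=-3.7029 y'=5.3556

F_att = 1/2·(g−p) = 1/2·(6,-13) = (3.0000,-6.5000)
o1: d²=37 ≤ ρ²=48; F_rep = 8·(1,6)/37² = (0.0058,0.0351)
o2: d²=153 > ρ²=48 → inactive
o3: d²=34 ≤ ρ²=48; F_rep = 8·(-5,3)/34² = (-0.0346,0.0208)
F = F_att + ΣF_rep = (2.9712,-6.4442)
p' = p + 1/10·F = (-3.7029,5.3556)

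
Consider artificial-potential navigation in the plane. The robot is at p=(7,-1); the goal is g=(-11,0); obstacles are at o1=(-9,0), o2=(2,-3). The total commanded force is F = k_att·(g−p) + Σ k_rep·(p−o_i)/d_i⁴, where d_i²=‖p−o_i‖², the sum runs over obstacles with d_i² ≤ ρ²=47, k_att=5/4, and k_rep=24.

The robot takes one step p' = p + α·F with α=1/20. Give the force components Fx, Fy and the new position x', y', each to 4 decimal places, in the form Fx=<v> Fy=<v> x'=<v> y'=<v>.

F_att = 5/4·(g−p) = 5/4·(-18,1) = (-22.5000,1.2500)
o1: d²=257 > ρ²=47 → inactive
o2: d²=29 ≤ ρ²=47; F_rep = 24·(5,2)/29² = (0.1427,0.0571)
F = F_att + ΣF_rep = (-22.3573,1.3071)
p' = p + 1/20·F = (5.8821,-0.9346)

Fx=-22.3573 Fy=1.3071 x'=5.8821 y'=-0.9346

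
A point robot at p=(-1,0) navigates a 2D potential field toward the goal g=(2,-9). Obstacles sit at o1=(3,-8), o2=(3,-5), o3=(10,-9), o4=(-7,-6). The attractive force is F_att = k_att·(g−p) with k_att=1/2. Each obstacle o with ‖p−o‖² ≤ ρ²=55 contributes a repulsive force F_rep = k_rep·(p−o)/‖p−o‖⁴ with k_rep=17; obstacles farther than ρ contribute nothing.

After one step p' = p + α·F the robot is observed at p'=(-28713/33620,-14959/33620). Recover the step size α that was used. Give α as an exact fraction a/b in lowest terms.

F_att = 1/2·(g−p) = 1/2·(3,-9) = (1.5000,-4.5000)
o1: d²=80 > ρ²=55 → inactive
o2: d²=41 ≤ ρ²=55; F_rep = 17·(-4,5)/41² = (-0.0405,0.0506)
o3: d²=202 > ρ²=55 → inactive
o4: d²=72 > ρ²=55 → inactive
F = F_att + ΣF_rep = (1.4595,-4.4494)
Δp = p'−p = (0.1460,-0.4449); α = Δx/Fx = (4907/33620) / (4907/3362) = 1/10
check: Δy/Fy = (-14959/33620) / (-14959/3362) = 1/10 ✓

α = 1/10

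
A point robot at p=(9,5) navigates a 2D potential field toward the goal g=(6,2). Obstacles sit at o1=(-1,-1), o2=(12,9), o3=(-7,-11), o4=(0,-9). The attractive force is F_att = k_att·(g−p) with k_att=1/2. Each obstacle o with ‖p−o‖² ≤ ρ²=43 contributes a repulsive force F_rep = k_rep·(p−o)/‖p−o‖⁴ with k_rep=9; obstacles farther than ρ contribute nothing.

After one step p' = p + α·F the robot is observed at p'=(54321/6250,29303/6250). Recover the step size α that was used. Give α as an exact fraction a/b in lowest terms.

F_att = 1/2·(g−p) = 1/2·(-3,-3) = (-1.5000,-1.5000)
o1: d²=136 > ρ²=43 → inactive
o2: d²=25 ≤ ρ²=43; F_rep = 9·(-3,-4)/25² = (-0.0432,-0.0576)
o3: d²=512 > ρ²=43 → inactive
o4: d²=277 > ρ²=43 → inactive
F = F_att + ΣF_rep = (-1.5432,-1.5576)
Δp = p'−p = (-0.3086,-0.3115); α = Δx/Fx = (-1929/6250) / (-1929/1250) = 1/5
check: Δy/Fy = (-1947/6250) / (-1947/1250) = 1/5 ✓

α = 1/5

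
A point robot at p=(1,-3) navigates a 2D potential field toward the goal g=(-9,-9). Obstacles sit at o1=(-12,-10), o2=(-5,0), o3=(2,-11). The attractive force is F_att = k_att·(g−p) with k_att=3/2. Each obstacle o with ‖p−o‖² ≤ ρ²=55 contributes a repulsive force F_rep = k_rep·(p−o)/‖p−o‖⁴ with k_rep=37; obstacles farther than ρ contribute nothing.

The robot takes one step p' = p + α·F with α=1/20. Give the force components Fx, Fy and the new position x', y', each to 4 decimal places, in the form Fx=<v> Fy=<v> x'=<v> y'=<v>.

Fx=-14.8904 Fy=-9.0548 x'=0.2555 y'=-3.4527

F_att = 3/2·(g−p) = 3/2·(-10,-6) = (-15.0000,-9.0000)
o1: d²=218 > ρ²=55 → inactive
o2: d²=45 ≤ ρ²=55; F_rep = 37·(6,-3)/45² = (0.1096,-0.0548)
o3: d²=65 > ρ²=55 → inactive
F = F_att + ΣF_rep = (-14.8904,-9.0548)
p' = p + 1/20·F = (0.2555,-3.4527)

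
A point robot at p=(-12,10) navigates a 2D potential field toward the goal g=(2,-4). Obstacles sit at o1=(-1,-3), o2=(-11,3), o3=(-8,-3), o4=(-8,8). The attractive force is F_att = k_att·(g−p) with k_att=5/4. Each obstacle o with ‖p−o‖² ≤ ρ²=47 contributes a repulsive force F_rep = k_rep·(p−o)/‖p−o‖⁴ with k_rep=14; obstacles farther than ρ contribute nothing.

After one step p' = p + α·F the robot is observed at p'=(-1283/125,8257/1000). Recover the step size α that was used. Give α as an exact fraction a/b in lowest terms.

α = 1/10

F_att = 5/4·(g−p) = 5/4·(14,-14) = (17.5000,-17.5000)
o1: d²=290 > ρ²=47 → inactive
o2: d²=50 > ρ²=47 → inactive
o3: d²=185 > ρ²=47 → inactive
o4: d²=20 ≤ ρ²=47; F_rep = 14·(-4,2)/20² = (-0.1400,0.0700)
F = F_att + ΣF_rep = (17.3600,-17.4300)
Δp = p'−p = (1.7360,-1.7430); α = Δx/Fx = (217/125) / (434/25) = 1/10
check: Δy/Fy = (-1743/1000) / (-1743/100) = 1/10 ✓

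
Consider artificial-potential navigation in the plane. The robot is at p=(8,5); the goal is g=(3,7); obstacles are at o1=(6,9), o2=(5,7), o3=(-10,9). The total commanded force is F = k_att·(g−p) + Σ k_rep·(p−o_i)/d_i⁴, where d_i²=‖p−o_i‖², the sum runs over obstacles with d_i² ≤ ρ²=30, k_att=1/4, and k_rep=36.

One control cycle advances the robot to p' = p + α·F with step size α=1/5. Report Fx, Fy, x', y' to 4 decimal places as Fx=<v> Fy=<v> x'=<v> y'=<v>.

Fx=-0.4309 Fy=-0.2860 x'=7.9138 y'=4.9428

F_att = 1/4·(g−p) = 1/4·(-5,2) = (-1.2500,0.5000)
o1: d²=20 ≤ ρ²=30; F_rep = 36·(2,-4)/20² = (0.1800,-0.3600)
o2: d²=13 ≤ ρ²=30; F_rep = 36·(3,-2)/13² = (0.6391,-0.4260)
o3: d²=340 > ρ²=30 → inactive
F = F_att + ΣF_rep = (-0.4309,-0.2860)
p' = p + 1/5·F = (7.9138,4.9428)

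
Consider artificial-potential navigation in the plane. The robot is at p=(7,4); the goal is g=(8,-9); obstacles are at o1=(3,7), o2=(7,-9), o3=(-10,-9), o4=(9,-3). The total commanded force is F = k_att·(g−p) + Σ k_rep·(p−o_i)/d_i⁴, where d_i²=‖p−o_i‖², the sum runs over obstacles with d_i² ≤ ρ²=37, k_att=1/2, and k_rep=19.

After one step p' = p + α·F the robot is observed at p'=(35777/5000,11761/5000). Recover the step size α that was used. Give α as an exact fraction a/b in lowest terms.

α = 1/4

F_att = 1/2·(g−p) = 1/2·(1,-13) = (0.5000,-6.5000)
o1: d²=25 ≤ ρ²=37; F_rep = 19·(4,-3)/25² = (0.1216,-0.0912)
o2: d²=169 > ρ²=37 → inactive
o3: d²=458 > ρ²=37 → inactive
o4: d²=53 > ρ²=37 → inactive
F = F_att + ΣF_rep = (0.6216,-6.5912)
Δp = p'−p = (0.1554,-1.6478); α = Δx/Fx = (777/5000) / (777/1250) = 1/4
check: Δy/Fy = (-8239/5000) / (-8239/1250) = 1/4 ✓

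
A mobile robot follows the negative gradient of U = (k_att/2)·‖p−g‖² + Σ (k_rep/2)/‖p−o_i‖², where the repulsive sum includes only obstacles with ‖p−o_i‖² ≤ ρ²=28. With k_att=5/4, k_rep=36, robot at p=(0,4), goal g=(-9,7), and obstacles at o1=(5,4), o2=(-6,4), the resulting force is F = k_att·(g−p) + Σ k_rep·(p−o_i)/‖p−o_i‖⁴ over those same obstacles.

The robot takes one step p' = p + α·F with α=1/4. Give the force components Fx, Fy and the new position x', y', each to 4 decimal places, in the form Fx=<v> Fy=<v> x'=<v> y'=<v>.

F_att = 5/4·(g−p) = 5/4·(-9,3) = (-11.2500,3.7500)
o1: d²=25 ≤ ρ²=28; F_rep = 36·(-5,0)/25² = (-0.2880,0.0000)
o2: d²=36 > ρ²=28 → inactive
F = F_att + ΣF_rep = (-11.5380,3.7500)
p' = p + 1/4·F = (-2.8845,4.9375)

Fx=-11.5380 Fy=3.7500 x'=-2.8845 y'=4.9375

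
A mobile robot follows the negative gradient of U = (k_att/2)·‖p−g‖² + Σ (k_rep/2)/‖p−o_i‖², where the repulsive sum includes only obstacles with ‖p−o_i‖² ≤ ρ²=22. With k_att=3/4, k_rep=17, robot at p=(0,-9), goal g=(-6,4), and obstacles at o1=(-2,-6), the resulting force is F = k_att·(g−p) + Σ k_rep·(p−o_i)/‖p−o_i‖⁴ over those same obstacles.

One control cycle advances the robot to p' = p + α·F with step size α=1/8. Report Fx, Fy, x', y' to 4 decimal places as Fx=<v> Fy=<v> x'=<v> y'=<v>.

F_att = 3/4·(g−p) = 3/4·(-6,13) = (-4.5000,9.7500)
o1: d²=13 ≤ ρ²=22; F_rep = 17·(2,-3)/13² = (0.2012,-0.3018)
F = F_att + ΣF_rep = (-4.2988,9.4482)
p' = p + 1/8·F = (-0.5374,-7.8190)

Fx=-4.2988 Fy=9.4482 x'=-0.5374 y'=-7.8190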